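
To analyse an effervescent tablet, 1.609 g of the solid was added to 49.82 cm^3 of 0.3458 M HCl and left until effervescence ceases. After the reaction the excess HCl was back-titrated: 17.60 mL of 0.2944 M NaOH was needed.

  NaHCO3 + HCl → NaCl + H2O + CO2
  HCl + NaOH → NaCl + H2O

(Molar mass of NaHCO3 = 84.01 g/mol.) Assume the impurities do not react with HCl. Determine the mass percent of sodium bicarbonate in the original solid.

n(HCl) added = 0.04982 × 0.3458 = 0.01723 mol
n(NaOH) used in back-titration = 0.01760 × 0.2944 = 5.181 × 10^-3 mol
n(HCl) left over = 5.181 × 10^-3 mol (1:1 ratio)
n(HCl) consumed by analyte = 0.01723 − 5.181 × 10^-3 = 0.01205 mol
n(NaHCO3) = 0.01205 mol (1:1 ratio)
mass of NaHCO3 = 0.01205 × 84.01 = 1.012 g
% NaHCO3 = 1.012 / 1.609 × 100 = 62.90 %

62.90 %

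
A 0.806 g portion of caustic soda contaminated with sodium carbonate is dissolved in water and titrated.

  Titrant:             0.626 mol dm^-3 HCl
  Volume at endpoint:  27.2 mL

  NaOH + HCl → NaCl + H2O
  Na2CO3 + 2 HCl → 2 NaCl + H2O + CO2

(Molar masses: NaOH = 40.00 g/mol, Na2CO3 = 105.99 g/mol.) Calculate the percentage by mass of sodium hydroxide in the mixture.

36.8 %

n(HCl) = 0.0272 × 0.626 = 0.0170 mol
Let x = n(NaOH), y = n(Na2CO3).
Titrant: 1x + 2y = 0.0170;  mass: 40.00x + 105.99y = 0.806
Solving, x = 7.41 × 10^-3 mol, y = 4.81 × 10^-3 mol
mass of NaOH = 7.41 × 10^-3 × 40.00 = 0.297 g
% NaOH = 0.297 / 0.806 × 100 = 36.8 %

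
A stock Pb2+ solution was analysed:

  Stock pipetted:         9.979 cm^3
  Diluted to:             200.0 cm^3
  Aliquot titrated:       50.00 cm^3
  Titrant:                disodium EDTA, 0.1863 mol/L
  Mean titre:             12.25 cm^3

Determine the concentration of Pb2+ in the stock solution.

Pb^2+ + EDTA^4- → [Pb(EDTA)]^2-
n(EDTA) = 0.01225 × 0.1863 = 2.282 × 10^-3 mol
n(Pb2+) in the aliquot = 2.282 × 10^-3 mol (1:1 ratio)
[Pb2+]_dilute = 2.282 × 10^-3 / 0.05000 = 0.04564 mol/L
Dilution factor = 200.0 / 9.979 = 20.04
[Pb2+]_stock = 0.04564 × 20.04 = 0.9148 mol/L

0.9148 mol/L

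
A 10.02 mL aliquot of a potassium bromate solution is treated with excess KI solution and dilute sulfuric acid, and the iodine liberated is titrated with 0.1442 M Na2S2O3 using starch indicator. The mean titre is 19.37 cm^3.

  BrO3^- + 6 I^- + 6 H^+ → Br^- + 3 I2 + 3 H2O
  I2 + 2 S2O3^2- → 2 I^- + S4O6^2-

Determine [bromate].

n(S2O3^2-) = 0.01937 × 0.1442 = 2.793 × 10^-3 mol
n(I2) = n(S2O3^2-)/2 = 1.397 × 10^-3 mol
From the 1:3 ratio, n(BrO3^-) in the aliquot = 1/3 × 1.397 × 10^-3 = 4.655 × 10^-4 mol
[BrO3^-] = 4.655 × 10^-4 / 0.01002 = 0.04646 mol/L

0.04646 M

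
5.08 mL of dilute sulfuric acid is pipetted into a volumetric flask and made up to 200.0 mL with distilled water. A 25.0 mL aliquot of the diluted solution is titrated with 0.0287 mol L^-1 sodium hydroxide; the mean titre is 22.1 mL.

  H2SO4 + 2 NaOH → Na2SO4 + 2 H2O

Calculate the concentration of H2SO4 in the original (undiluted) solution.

0.499 mol/L

n(NaOH) = 0.0221 × 0.0287 = 6.34 × 10^-4 mol
From the 1:2 ratio, n(H2SO4) in the aliquot = 1/2 × 6.34 × 10^-4 = 3.17 × 10^-4 mol
[H2SO4]_dilute = 3.17 × 10^-4 / 0.0250 = 0.0127 mol/L
Dilution factor = 200.0 / 5.08 = 39.37
[H2SO4]_stock = 0.0127 × 39.37 = 0.499 mol/L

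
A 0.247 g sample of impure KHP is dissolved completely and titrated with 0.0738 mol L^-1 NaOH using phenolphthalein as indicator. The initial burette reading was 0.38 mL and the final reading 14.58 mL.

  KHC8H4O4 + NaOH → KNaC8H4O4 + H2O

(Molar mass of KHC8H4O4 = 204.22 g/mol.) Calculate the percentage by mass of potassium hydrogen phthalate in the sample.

86.6 %

n(NaOH) = 0.0142 L × 0.0738 mol/L = 1.05 × 10^-3 mol
n(KHC8H4O4) = 1.05 × 10^-3 mol (1:1 ratio)
mass of KHC8H4O4 = 1.05 × 10^-3 × 204.22 g/mol = 0.214 g
% KHC8H4O4 = 0.214 / 0.247 × 100 = 86.6 %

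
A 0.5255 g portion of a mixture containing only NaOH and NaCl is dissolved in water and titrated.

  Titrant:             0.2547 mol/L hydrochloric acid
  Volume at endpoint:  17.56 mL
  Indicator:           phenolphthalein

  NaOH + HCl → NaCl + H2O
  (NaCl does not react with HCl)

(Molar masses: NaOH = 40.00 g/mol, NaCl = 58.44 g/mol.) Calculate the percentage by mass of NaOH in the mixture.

n(HCl) = 0.01756 × 0.2547 = 4.473 × 10^-3 mol
Let x = n(NaOH), y = n(NaCl).
Titrant: 1x = 4.473 × 10^-3;  mass: 40.00x + 58.44y = 0.5255
Solving, x = 4.473 × 10^-3 mol, y = 5.931 × 10^-3 mol
mass of NaOH = 4.473 × 10^-3 × 40.00 = 0.1789 g
% NaOH = 0.1789 / 0.5255 × 100 = 34.04 %

34.04 %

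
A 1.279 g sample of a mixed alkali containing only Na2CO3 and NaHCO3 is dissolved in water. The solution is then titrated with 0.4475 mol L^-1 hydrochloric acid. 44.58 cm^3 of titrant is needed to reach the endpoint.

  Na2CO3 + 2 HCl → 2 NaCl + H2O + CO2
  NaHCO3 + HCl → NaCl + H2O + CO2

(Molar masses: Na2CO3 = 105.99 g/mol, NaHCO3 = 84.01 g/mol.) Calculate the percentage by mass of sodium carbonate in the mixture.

53.03 %

n(HCl) = 0.04458 × 0.4475 = 0.01995 mol
Let x = n(Na2CO3), y = n(NaHCO3).
Titrant: 2x + 1y = 0.01995;  mass: 105.99x + 84.01y = 1.279
Solving, x = 6.400 × 10^-3 mol, y = 7.151 × 10^-3 mol
mass of Na2CO3 = 6.400 × 10^-3 × 105.99 = 0.6783 g
% Na2CO3 = 0.6783 / 1.279 × 100 = 53.03 %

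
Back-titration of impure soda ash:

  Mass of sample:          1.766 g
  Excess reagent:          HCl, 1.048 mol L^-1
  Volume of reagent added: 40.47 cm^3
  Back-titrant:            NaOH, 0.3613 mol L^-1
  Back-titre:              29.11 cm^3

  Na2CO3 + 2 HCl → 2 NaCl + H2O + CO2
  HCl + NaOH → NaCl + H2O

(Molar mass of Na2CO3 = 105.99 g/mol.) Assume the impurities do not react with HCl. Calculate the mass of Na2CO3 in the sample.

1.690 g

n(HCl) added = 0.04047 × 1.048 = 0.04241 mol
n(NaOH) used in back-titration = 0.02911 × 0.3613 = 0.01052 mol
n(HCl) left over = 0.01052 mol (1:1 ratio)
n(HCl) consumed by analyte = 0.04241 − 0.01052 = 0.03190 mol
From the 1:2 ratio, n(Na2CO3) = 1/2 × 0.03190 = 0.01595 mol
mass of Na2CO3 = 0.01595 × 105.99 = 1.690 g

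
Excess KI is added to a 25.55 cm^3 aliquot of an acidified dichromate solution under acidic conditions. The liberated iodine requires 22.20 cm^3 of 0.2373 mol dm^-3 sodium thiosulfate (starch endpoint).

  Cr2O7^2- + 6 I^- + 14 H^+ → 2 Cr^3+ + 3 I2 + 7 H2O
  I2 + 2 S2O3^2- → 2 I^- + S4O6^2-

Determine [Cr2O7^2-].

0.03436 mol/L

n(S2O3^2-) = 0.02220 × 0.2373 = 5.268 × 10^-3 mol
n(I2) = n(S2O3^2-)/2 = 2.634 × 10^-3 mol
From the 1:3 ratio, n(Cr2O7^2-) in the aliquot = 1/3 × 2.634 × 10^-3 = 8.780 × 10^-4 mol
[Cr2O7^2-] = 8.780 × 10^-4 / 0.02555 = 0.03436 mol/L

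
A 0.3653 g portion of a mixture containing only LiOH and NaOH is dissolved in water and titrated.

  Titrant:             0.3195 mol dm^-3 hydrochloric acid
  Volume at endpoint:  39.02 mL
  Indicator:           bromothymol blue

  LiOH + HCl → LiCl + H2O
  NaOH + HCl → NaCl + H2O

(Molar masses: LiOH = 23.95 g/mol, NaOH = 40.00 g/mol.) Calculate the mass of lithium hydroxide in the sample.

n(HCl) = 0.03902 × 0.3195 = 0.01247 mol
Let x = n(LiOH), y = n(NaOH).
Titrant: 1x + 1y = 0.01247;  mass: 23.95x + 40.00y = 0.3653
Solving, x = 8.310 × 10^-3 mol, y = 4.157 × 10^-3 mol
mass of LiOH = 8.310 × 10^-3 × 23.95 = 0.1990 g

0.1990 g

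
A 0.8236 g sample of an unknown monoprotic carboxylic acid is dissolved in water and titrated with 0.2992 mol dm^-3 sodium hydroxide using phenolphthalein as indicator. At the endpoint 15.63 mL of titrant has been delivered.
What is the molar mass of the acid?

176.1 g/mol

n(NaOH) = 0.01563 L × 0.2992 mol/L = 4.676 × 10^-3 mol
n(HA) = 4.676 × 10^-3 mol (1:1 ratio)
M = m / n = 0.8236 g / 4.676 × 10^-3 mol = 176.1 g/mol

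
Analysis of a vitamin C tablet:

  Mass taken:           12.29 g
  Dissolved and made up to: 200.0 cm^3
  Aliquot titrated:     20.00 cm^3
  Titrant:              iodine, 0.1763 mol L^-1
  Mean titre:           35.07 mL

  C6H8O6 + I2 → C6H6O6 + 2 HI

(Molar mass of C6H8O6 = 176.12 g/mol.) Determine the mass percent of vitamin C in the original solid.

88.60 %

n(I2) per titration = 0.03507 × 0.1763 = 6.183 × 10^-3 mol
n(C6H8O6) in each aliquot = 6.183 × 10^-3 mol (1:1 ratio)
n(C6H8O6) in the whole flask = 6.183 × 10^-3 × 200.0/20.00 = 0.06183 mol
mass of C6H8O6 = 0.06183 × 176.12 = 10.89 g
% C6H8O6 = 10.89 / 12.29 × 100 = 88.60 %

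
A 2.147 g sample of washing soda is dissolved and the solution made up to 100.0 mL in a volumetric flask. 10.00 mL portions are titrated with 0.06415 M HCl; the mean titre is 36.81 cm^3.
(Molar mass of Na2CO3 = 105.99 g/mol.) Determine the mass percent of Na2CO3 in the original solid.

58.29 %

Na2CO3 + 2 HCl → 2 NaCl + H2O + CO2
n(HCl) per titration = 0.03681 × 0.06415 = 2.361 × 10^-3 mol
From the 1:2 ratio, n(Na2CO3) in each aliquot = 1/2 × 2.361 × 10^-3 = 1.181 × 10^-3 mol
n(Na2CO3) in the whole flask = 1.181 × 10^-3 × 100.0/10.00 = 0.01181 mol
mass of Na2CO3 = 0.01181 × 105.99 = 1.251 g
% Na2CO3 = 1.251 / 2.147 × 100 = 58.29 %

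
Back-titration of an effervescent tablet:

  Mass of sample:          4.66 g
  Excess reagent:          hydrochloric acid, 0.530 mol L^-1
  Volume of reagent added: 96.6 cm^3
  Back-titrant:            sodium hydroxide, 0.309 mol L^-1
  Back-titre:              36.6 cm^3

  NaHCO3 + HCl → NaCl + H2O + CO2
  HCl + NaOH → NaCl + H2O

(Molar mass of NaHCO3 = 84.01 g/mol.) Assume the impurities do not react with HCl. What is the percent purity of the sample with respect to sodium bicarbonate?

71.9 %

n(HCl) added = 0.0966 × 0.530 = 0.0512 mol
n(NaOH) used in back-titration = 0.0366 × 0.309 = 0.0113 mol
n(HCl) left over = 0.0113 mol (1:1 ratio)
n(HCl) consumed by analyte = 0.0512 − 0.0113 = 0.0399 mol
n(NaHCO3) = 0.0399 mol (1:1 ratio)
mass of NaHCO3 = 0.0399 × 84.01 = 3.35 g
% NaHCO3 = 3.35 / 4.66 × 100 = 71.9 %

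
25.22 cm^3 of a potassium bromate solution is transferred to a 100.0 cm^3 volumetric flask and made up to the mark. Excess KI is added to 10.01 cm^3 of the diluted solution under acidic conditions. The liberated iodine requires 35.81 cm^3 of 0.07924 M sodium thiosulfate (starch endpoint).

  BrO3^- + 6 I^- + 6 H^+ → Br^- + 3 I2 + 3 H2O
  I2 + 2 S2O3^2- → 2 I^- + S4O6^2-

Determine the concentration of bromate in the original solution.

0.1873 M

n(S2O3^2-) = 0.03581 × 0.07924 = 2.838 × 10^-3 mol
n(I2) = n(S2O3^2-)/2 = 1.419 × 10^-3 mol
From the 1:3 ratio, n(BrO3^-) in the aliquot = 1/3 × 1.419 × 10^-3 = 4.729 × 10^-4 mol
[BrO3^-]_dilute = 4.729 × 10^-4 / 0.01001 = 0.04725 mol/L
[BrO3^-]_original = 0.04725 × 100.0/25.22 = 0.1873 mol/L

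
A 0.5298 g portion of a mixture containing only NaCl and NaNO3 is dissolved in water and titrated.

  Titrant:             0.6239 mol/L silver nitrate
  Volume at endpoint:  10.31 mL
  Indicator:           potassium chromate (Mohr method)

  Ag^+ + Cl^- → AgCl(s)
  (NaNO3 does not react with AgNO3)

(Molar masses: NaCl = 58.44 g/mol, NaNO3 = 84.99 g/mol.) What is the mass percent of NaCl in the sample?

70.95 %

n(AgNO3) = 0.01031 × 0.6239 = 6.432 × 10^-3 mol
Let x = n(NaCl), y = n(NaNO3).
Titrant: 1x = 6.432 × 10^-3;  mass: 58.44x + 84.99y = 0.5298
Solving, x = 6.432 × 10^-3 mol, y = 1.811 × 10^-3 mol
mass of NaCl = 6.432 × 10^-3 × 58.44 = 0.3759 g
% NaCl = 0.3759 / 0.5298 × 100 = 70.95 %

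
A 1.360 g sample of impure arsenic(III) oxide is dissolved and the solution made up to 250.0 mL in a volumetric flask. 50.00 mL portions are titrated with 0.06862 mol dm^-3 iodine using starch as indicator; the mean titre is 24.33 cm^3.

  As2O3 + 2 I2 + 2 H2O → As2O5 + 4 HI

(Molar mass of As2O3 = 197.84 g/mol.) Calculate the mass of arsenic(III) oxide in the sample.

0.8257 g

n(I2) per titration = 0.02433 × 0.06862 = 1.670 × 10^-3 mol
From the 1:2 ratio, n(As2O3) in each aliquot = 1/2 × 1.670 × 10^-3 = 8.348 × 10^-4 mol
n(As2O3) in the whole flask = 8.348 × 10^-4 × 250.0/50.00 = 4.174 × 10^-3 mol
mass of As2O3 = 4.174 × 10^-3 × 197.84 = 0.8257 g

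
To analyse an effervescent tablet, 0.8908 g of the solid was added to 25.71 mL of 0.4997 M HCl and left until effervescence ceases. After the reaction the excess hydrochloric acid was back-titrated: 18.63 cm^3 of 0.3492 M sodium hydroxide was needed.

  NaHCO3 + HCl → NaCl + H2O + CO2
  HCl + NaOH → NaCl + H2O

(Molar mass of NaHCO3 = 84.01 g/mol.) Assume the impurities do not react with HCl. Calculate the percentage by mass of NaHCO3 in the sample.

n(HCl) added = 0.02571 × 0.4997 = 0.01285 mol
n(NaOH) used in back-titration = 0.01863 × 0.3492 = 6.506 × 10^-3 mol
n(HCl) left over = 6.506 × 10^-3 mol (1:1 ratio)
n(HCl) consumed by analyte = 0.01285 − 6.506 × 10^-3 = 6.342 × 10^-3 mol
n(NaHCO3) = 6.342 × 10^-3 mol (1:1 ratio)
mass of NaHCO3 = 6.342 × 10^-3 × 84.01 = 0.5328 g
% NaHCO3 = 0.5328 / 0.8908 × 100 = 59.81 %

59.81 %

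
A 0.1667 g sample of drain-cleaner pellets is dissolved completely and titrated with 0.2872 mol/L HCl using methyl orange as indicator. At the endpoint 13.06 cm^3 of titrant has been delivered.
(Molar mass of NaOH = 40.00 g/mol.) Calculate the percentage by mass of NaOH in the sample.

NaOH + HCl → NaCl + H2O
n(HCl) = 0.01306 L × 0.2872 mol/L = 3.751 × 10^-3 mol
n(NaOH) = 3.751 × 10^-3 mol (1:1 ratio)
mass of NaOH = 3.751 × 10^-3 × 40.00 g/mol = 0.1500 g
% NaOH = 0.1500 / 0.1667 × 100 = 90.00 %

90.00 %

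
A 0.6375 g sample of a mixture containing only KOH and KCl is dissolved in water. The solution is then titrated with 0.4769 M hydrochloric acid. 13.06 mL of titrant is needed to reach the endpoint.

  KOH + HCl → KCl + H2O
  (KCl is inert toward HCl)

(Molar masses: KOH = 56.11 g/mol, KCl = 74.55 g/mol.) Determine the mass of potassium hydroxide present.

0.3495 g

n(HCl) = 0.01306 × 0.4769 = 6.228 × 10^-3 mol
Let x = n(KOH), y = n(KCl).
Titrant: 1x = 6.228 × 10^-3;  mass: 56.11x + 74.55y = 0.6375
Solving, x = 6.228 × 10^-3 mol, y = 3.864 × 10^-3 mol
mass of KOH = 6.228 × 10^-3 × 56.11 = 0.3495 g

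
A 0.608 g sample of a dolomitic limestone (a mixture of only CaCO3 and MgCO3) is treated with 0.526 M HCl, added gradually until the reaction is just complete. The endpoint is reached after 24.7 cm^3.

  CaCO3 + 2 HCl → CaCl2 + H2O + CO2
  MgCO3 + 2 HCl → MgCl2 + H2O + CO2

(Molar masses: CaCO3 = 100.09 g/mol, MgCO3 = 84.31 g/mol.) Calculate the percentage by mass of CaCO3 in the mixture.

n(HCl) = 0.0247 × 0.526 = 0.0130 mol
Let x = n(CaCO3), y = n(MgCO3).
Titrant: 2x + 2y = 0.0130;  mass: 100.09x + 84.31y = 0.608
Solving, x = 3.82 × 10^-3 mol, y = 2.67 × 10^-3 mol
mass of CaCO3 = 3.82 × 10^-3 × 100.09 = 0.383 g
% CaCO3 = 0.383 / 0.608 × 100 = 62.9 %

62.9 %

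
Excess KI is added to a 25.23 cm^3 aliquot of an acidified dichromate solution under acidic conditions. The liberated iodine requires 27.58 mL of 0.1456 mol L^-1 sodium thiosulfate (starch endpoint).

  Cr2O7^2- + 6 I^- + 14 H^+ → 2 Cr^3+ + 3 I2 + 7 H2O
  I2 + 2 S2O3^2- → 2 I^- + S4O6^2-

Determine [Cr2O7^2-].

0.02653 mol/L

n(S2O3^2-) = 0.02758 × 0.1456 = 4.016 × 10^-3 mol
n(I2) = n(S2O3^2-)/2 = 2.008 × 10^-3 mol
From the 1:3 ratio, n(Cr2O7^2-) in the aliquot = 1/3 × 2.008 × 10^-3 = 6.693 × 10^-4 mol
[Cr2O7^2-] = 6.693 × 10^-4 / 0.02523 = 0.02653 mol/L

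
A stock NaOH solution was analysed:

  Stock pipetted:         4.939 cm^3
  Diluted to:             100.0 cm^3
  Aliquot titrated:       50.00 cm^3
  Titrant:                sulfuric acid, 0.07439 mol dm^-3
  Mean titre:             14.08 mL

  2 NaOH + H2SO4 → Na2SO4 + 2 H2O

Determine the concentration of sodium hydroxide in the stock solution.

n(H2SO4) = 0.01408 × 0.07439 = 1.047 × 10^-3 mol
From the 2:1 ratio, n(NaOH) in the aliquot = 2/1 × 1.047 × 10^-3 = 2.095 × 10^-3 mol
[NaOH]_dilute = 2.095 × 10^-3 / 0.05000 = 0.04190 mol/L
Dilution factor = 100.0 / 4.939 = 20.25
[NaOH]_stock = 0.04190 × 20.25 = 0.8483 mol/L

0.8483 mol/L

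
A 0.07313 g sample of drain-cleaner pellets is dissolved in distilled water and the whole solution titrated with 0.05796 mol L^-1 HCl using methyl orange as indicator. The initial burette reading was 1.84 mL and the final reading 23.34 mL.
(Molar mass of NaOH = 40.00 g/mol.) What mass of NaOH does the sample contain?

0.04985 g

NaOH + HCl → NaCl + H2O
n(HCl) = 0.02150 L × 0.05796 mol/L = 1.246 × 10^-3 mol
n(NaOH) = 1.246 × 10^-3 mol (1:1 ratio)
mass of NaOH = 1.246 × 10^-3 × 40.00 g/mol = 0.04985 g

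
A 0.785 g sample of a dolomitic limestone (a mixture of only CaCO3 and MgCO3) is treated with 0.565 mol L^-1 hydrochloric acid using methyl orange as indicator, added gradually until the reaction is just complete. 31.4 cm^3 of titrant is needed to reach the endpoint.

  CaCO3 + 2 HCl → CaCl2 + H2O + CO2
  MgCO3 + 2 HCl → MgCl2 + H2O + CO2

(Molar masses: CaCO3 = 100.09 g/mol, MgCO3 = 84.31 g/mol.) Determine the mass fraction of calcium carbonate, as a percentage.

30.0 %

n(HCl) = 0.0314 × 0.565 = 0.0177 mol
Let x = n(CaCO3), y = n(MgCO3).
Titrant: 2x + 2y = 0.0177;  mass: 100.09x + 84.31y = 0.785
Solving, x = 2.35 × 10^-3 mol, y = 6.52 × 10^-3 mol
mass of CaCO3 = 2.35 × 10^-3 × 100.09 = 0.235 g
% CaCO3 = 0.235 / 0.785 × 100 = 30.0 %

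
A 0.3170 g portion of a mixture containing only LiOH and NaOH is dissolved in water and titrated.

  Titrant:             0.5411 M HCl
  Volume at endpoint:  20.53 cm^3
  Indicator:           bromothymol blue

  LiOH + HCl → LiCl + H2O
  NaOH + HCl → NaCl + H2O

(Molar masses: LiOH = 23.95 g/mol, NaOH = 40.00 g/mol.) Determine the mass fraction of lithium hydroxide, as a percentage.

59.95 %

n(HCl) = 0.02053 × 0.5411 = 0.01111 mol
Let x = n(LiOH), y = n(NaOH).
Titrant: 1x + 1y = 0.01111;  mass: 23.95x + 40.00y = 0.3170
Solving, x = 7.935 × 10^-3 mol, y = 3.174 × 10^-3 mol
mass of LiOH = 7.935 × 10^-3 × 23.95 = 0.1900 g
% LiOH = 0.1900 / 0.3170 × 100 = 59.95 %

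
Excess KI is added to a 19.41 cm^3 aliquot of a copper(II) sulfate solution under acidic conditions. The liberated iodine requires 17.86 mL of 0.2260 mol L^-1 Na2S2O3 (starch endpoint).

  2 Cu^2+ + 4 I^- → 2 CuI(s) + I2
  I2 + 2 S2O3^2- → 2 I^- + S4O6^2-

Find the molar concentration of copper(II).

0.2080 mol/L

n(S2O3^2-) = 0.01786 × 0.2260 = 4.036 × 10^-3 mol
n(I2) = n(S2O3^2-)/2 = 2.018 × 10^-3 mol
From the 2:1 ratio, n(Cu2+) in the aliquot = 2/1 × 2.018 × 10^-3 = 4.036 × 10^-3 mol
[Cu2+] = 4.036 × 10^-3 / 0.01941 = 0.2080 mol/L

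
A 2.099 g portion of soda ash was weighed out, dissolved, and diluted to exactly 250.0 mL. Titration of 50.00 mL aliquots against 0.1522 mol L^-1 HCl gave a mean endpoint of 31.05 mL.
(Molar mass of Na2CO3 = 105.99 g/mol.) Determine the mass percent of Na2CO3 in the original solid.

59.66 %

Na2CO3 + 2 HCl → 2 NaCl + H2O + CO2
n(HCl) per titration = 0.03105 × 0.1522 = 4.726 × 10^-3 mol
From the 1:2 ratio, n(Na2CO3) in each aliquot = 1/2 × 4.726 × 10^-3 = 2.363 × 10^-3 mol
n(Na2CO3) in the whole flask = 2.363 × 10^-3 × 250.0/50.00 = 0.01181 mol
mass of Na2CO3 = 0.01181 × 105.99 = 1.252 g
% Na2CO3 = 1.252 / 2.099 × 100 = 59.66 %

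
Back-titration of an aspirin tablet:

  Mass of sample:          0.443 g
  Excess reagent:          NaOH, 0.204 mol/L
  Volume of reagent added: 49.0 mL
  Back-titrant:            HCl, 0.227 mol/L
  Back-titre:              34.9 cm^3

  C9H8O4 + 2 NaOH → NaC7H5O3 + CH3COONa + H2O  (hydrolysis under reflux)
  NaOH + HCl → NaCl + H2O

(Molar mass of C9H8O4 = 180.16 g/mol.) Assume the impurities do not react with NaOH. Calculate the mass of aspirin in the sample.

n(NaOH) added = 0.0490 × 0.204 = 10.00 × 10^-3 mol
n(HCl) used in back-titration = 0.0349 × 0.227 = 7.92 × 10^-3 mol
n(NaOH) left over = 7.92 × 10^-3 mol (1:1 ratio)
n(NaOH) consumed by analyte = 10.00 × 10^-3 − 7.92 × 10^-3 = 2.07 × 10^-3 mol
From the 1:2 ratio, n(C9H8O4) = 1/2 × 2.07 × 10^-3 = 1.04 × 10^-3 mol
mass of C9H8O4 = 1.04 × 10^-3 × 180.16 = 0.187 g

0.187 g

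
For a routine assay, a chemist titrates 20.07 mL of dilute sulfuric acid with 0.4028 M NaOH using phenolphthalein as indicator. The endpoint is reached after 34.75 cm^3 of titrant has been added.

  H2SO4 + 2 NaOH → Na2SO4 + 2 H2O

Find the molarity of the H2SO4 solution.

n(NaOH) = 0.03475 L × 0.4028 mol/L = 0.01400 mol
From the 1:2 mole ratio, n(H2SO4) = 1/2 × 0.01400 = 6.999 × 10^-3 mol
[H2SO4] = 6.999 × 10^-3 mol / 0.02007 L = 0.3487 mol/L

0.3487 M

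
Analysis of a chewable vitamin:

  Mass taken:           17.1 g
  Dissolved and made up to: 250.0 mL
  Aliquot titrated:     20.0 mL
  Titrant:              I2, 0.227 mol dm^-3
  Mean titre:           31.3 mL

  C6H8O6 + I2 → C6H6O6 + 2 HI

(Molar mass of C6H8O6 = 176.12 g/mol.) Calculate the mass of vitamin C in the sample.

15.6 g

n(I2) per titration = 0.0313 × 0.227 = 7.11 × 10^-3 mol
n(C6H8O6) in each aliquot = 7.11 × 10^-3 mol (1:1 ratio)
n(C6H8O6) in the whole flask = 7.11 × 10^-3 × 250.0/20.0 = 0.0888 mol
mass of C6H8O6 = 0.0888 × 176.12 = 15.6 g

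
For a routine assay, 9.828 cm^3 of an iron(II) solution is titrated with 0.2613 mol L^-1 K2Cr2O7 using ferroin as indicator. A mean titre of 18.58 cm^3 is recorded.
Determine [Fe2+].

2.964 mol/L

Cr2O7^2- + 6 Fe^2+ + 14 H^+ → 2 Cr^3+ + 6 Fe^3+ + 7 H2O
n(K2Cr2O7) = 0.01858 L × 0.2613 mol/L = 4.855 × 10^-3 mol
From the 6:1 mole ratio, n(Fe2+) = 6/1 × 4.855 × 10^-3 = 0.02913 mol
[Fe2+] = 0.02913 mol / 0.009828 L = 2.964 mol/L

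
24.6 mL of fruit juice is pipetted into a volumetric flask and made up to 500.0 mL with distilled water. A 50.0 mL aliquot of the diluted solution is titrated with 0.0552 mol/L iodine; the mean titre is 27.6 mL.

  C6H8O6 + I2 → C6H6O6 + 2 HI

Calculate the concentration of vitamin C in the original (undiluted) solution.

0.619 mol/L

n(I2) = 0.0276 × 0.0552 = 1.52 × 10^-3 mol
n(C6H8O6) in the aliquot = 1.52 × 10^-3 mol (1:1 ratio)
[C6H8O6]_dilute = 1.52 × 10^-3 / 0.0500 = 0.0305 mol/L
Dilution factor = 500.0 / 24.6 = 20.33
[C6H8O6]_stock = 0.0305 × 20.33 = 0.619 mol/L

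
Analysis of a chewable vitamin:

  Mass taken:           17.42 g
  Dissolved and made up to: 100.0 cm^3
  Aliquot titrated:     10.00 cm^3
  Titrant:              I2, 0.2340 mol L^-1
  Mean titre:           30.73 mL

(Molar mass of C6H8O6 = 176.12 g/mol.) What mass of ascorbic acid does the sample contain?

12.66 g

C6H8O6 + I2 → C6H6O6 + 2 HI
n(I2) per titration = 0.03073 × 0.2340 = 7.191 × 10^-3 mol
n(C6H8O6) in each aliquot = 7.191 × 10^-3 mol (1:1 ratio)
n(C6H8O6) in the whole flask = 7.191 × 10^-3 × 100.0/10.00 = 0.07191 mol
mass of C6H8O6 = 0.07191 × 176.12 = 12.66 g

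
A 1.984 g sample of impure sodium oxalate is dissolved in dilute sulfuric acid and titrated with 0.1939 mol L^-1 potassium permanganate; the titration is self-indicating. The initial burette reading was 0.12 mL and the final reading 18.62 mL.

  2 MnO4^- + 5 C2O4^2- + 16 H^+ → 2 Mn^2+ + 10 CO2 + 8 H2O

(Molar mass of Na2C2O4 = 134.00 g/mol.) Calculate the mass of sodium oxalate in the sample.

1.202 g

n(KMnO4) = 0.01850 L × 0.1939 mol/L = 3.587 × 10^-3 mol
From the 5:2 ratio, n(Na2C2O4) = 5/2 × 3.587 × 10^-3 = 8.968 × 10^-3 mol
mass of Na2C2O4 = 8.968 × 10^-3 × 134.00 g/mol = 1.202 g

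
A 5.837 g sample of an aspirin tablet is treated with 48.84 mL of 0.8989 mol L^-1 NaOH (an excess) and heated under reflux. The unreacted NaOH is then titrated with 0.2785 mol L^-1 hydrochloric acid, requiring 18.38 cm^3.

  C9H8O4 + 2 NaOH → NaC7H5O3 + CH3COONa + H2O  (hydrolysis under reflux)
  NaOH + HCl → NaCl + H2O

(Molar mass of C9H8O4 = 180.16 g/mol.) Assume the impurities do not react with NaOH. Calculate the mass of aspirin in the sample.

3.494 g

n(NaOH) added = 0.04884 × 0.8989 = 0.04390 mol
n(HCl) used in back-titration = 0.01838 × 0.2785 = 5.119 × 10^-3 mol
n(NaOH) left over = 5.119 × 10^-3 mol (1:1 ratio)
n(NaOH) consumed by analyte = 0.04390 − 5.119 × 10^-3 = 0.03878 mol
From the 1:2 ratio, n(C9H8O4) = 1/2 × 0.03878 = 0.01939 mol
mass of C9H8O4 = 0.01939 × 180.16 = 3.494 g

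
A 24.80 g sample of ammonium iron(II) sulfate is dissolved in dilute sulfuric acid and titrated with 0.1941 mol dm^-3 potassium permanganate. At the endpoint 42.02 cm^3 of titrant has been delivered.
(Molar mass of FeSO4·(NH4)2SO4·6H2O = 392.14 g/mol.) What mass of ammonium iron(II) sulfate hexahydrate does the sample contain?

15.99 g

MnO4^- + 5 Fe^2+ + 8 H^+ → Mn^2+ + 5 Fe^3+ + 4 H2O
n(KMnO4) = 0.04202 L × 0.1941 mol/L = 8.156 × 10^-3 mol
From the 5:1 ratio, n(FeSO4·(NH4)2SO4·6H2O) = 5/1 × 8.156 × 10^-3 = 0.04078 mol
mass of FeSO4·(NH4)2SO4·6H2O = 0.04078 × 392.14 g/mol = 15.99 g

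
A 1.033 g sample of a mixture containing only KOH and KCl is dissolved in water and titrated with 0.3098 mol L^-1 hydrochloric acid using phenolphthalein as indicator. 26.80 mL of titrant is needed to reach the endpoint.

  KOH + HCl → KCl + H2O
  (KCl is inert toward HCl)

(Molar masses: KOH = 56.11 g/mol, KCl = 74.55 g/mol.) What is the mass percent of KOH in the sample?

n(HCl) = 0.02680 × 0.3098 = 8.303 × 10^-3 mol
Let x = n(KOH), y = n(KCl).
Titrant: 1x = 8.303 × 10^-3;  mass: 56.11x + 74.55y = 1.033
Solving, x = 8.303 × 10^-3 mol, y = 7.607 × 10^-3 mol
mass of KOH = 8.303 × 10^-3 × 56.11 = 0.4659 g
% KOH = 0.4659 / 1.033 × 100 = 45.10 %

45.10 %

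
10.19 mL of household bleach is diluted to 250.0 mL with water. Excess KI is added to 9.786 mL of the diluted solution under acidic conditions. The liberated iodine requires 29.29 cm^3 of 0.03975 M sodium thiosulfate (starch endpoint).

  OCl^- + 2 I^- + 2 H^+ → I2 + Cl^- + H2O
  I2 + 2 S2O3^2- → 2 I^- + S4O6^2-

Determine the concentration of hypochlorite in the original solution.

1.459 M

n(S2O3^2-) = 0.02929 × 0.03975 = 1.164 × 10^-3 mol
n(I2) = n(S2O3^2-)/2 = 5.821 × 10^-4 mol
n(OCl^-) in the aliquot = 5.821 × 10^-4 mol (1:1 ratio)
[OCl^-]_dilute = 5.821 × 10^-4 / 0.009786 = 0.05949 mol/L
[OCl^-]_original = 0.05949 × 250.0/10.19 = 1.459 mol/L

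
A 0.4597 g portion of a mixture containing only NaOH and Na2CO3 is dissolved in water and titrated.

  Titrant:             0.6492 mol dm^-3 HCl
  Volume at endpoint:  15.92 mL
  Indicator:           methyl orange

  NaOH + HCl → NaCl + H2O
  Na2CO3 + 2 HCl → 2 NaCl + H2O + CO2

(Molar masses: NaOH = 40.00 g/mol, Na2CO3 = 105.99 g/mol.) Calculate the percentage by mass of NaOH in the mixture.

n(HCl) = 0.01592 × 0.6492 = 0.01034 mol
Let x = n(NaOH), y = n(Na2CO3).
Titrant: 1x + 2y = 0.01034;  mass: 40.00x + 105.99y = 0.4597
Solving, x = 6.773 × 10^-3 mol, y = 1.781 × 10^-3 mol
mass of NaOH = 6.773 × 10^-3 × 40.00 = 0.2709 g
% NaOH = 0.2709 / 0.4597 × 100 = 58.94 %

58.94 %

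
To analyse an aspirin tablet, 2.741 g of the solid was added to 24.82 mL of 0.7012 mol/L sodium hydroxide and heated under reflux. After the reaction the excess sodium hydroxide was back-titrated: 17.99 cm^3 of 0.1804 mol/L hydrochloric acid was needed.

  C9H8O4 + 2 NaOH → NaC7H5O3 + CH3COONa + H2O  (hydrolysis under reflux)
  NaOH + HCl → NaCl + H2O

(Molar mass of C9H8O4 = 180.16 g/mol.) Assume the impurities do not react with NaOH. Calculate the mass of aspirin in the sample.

1.275 g

n(NaOH) added = 0.02482 × 0.7012 = 0.01740 mol
n(HCl) used in back-titration = 0.01799 × 0.1804 = 3.245 × 10^-3 mol
n(NaOH) left over = 3.245 × 10^-3 mol (1:1 ratio)
n(NaOH) consumed by analyte = 0.01740 − 3.245 × 10^-3 = 0.01416 mol
From the 1:2 ratio, n(C9H8O4) = 1/2 × 0.01416 = 7.079 × 10^-3 mol
mass of C9H8O4 = 7.079 × 10^-3 × 180.16 = 1.275 g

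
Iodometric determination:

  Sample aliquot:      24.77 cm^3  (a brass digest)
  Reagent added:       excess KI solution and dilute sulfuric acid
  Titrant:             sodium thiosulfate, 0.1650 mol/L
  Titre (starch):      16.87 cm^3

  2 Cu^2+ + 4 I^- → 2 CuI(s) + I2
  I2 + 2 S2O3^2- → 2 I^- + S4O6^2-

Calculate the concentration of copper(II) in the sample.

n(S2O3^2-) = 0.01687 × 0.1650 = 2.784 × 10^-3 mol
n(I2) = n(S2O3^2-)/2 = 1.392 × 10^-3 mol
From the 2:1 ratio, n(Cu2+) in the aliquot = 2/1 × 1.392 × 10^-3 = 2.784 × 10^-3 mol
[Cu2+] = 2.784 × 10^-3 / 0.02477 = 0.1124 mol/L

0.1124 mol/L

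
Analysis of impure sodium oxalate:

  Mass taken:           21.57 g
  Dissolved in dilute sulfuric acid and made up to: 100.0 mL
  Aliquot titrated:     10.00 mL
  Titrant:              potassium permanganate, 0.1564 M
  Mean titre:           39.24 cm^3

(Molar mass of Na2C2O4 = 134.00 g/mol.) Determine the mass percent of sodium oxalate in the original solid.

2 MnO4^- + 5 C2O4^2- + 16 H^+ → 2 Mn^2+ + 10 CO2 + 8 H2O
n(KMnO4) per titration = 0.03924 × 0.1564 = 6.137 × 10^-3 mol
From the 5:2 ratio, n(Na2C2O4) in each aliquot = 5/2 × 6.137 × 10^-3 = 0.01534 mol
n(Na2C2O4) in the whole flask = 0.01534 × 100.0/10.00 = 0.1534 mol
mass of Na2C2O4 = 0.1534 × 134.00 = 20.56 g
% Na2C2O4 = 20.56 / 21.57 × 100 = 95.31 %

95.31 %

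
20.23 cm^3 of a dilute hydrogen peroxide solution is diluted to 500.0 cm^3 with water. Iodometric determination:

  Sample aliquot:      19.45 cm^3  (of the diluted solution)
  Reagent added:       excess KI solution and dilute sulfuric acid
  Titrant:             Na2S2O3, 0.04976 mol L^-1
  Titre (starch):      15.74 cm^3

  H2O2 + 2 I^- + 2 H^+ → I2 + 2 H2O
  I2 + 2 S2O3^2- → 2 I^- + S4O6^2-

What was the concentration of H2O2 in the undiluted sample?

n(S2O3^2-) = 0.01574 × 0.04976 = 7.832 × 10^-4 mol
n(I2) = n(S2O3^2-)/2 = 3.916 × 10^-4 mol
n(H2O2) in the aliquot = 3.916 × 10^-4 mol (1:1 ratio)
[H2O2]_dilute = 3.916 × 10^-4 / 0.01945 = 0.02013 mol/L
[H2O2]_original = 0.02013 × 500.0/20.23 = 0.4976 mol/L

0.4976 mol/L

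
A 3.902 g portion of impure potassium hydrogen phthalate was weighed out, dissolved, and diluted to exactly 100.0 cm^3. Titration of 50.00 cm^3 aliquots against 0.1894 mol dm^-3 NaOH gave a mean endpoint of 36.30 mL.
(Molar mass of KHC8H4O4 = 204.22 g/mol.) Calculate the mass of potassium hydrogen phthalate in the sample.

KHC8H4O4 + NaOH → KNaC8H4O4 + H2O
n(NaOH) per titration = 0.03630 × 0.1894 = 6.875 × 10^-3 mol
n(KHC8H4O4) in each aliquot = 6.875 × 10^-3 mol (1:1 ratio)
n(KHC8H4O4) in the whole flask = 6.875 × 10^-3 × 100.0/50.00 = 0.01375 mol
mass of KHC8H4O4 = 0.01375 × 204.22 = 2.808 g

2.808 g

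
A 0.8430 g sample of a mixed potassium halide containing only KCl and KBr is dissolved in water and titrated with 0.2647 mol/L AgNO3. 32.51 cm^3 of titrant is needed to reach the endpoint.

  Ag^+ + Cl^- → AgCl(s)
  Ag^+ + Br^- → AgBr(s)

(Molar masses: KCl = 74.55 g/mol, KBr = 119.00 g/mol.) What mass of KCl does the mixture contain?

n(AgNO3) = 0.03251 × 0.2647 = 8.605 × 10^-3 mol
Let x = n(KCl), y = n(KBr).
Titrant: 1x + 1y = 8.605 × 10^-3;  mass: 74.55x + 119.00y = 0.8430
Solving, x = 4.073 × 10^-3 mol, y = 4.532 × 10^-3 mol
mass of KCl = 4.073 × 10^-3 × 74.55 = 0.3036 g

0.3036 g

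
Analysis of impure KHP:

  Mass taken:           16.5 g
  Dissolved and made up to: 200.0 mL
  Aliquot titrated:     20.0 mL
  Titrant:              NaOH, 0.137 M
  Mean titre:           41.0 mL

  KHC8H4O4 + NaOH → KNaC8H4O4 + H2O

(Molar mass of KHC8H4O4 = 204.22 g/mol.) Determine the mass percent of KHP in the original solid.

n(NaOH) per titration = 0.0410 × 0.137 = 5.62 × 10^-3 mol
n(KHC8H4O4) in each aliquot = 5.62 × 10^-3 mol (1:1 ratio)
n(KHC8H4O4) in the whole flask = 5.62 × 10^-3 × 200.0/20.0 = 0.0562 mol
mass of KHC8H4O4 = 0.0562 × 204.22 = 11.5 g
% KHC8H4O4 = 11.5 / 16.5 × 100 = 69.5 %

69.5 %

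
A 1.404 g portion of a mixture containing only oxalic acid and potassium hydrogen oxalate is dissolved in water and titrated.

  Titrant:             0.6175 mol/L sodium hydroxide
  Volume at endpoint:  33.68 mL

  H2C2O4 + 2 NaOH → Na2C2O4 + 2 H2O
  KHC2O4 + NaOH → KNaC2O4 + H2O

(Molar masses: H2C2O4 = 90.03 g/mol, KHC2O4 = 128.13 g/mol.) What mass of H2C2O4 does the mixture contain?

n(NaOH) = 0.03368 × 0.6175 = 0.02080 mol
Let x = n(H2C2O4), y = n(KHC2O4).
Titrant: 2x + 1y = 0.02080;  mass: 90.03x + 128.13y = 1.404
Solving, x = 7.584 × 10^-3 mol, y = 5.628 × 10^-3 mol
mass of H2C2O4 = 7.584 × 10^-3 × 90.03 = 0.6828 g

0.6828 g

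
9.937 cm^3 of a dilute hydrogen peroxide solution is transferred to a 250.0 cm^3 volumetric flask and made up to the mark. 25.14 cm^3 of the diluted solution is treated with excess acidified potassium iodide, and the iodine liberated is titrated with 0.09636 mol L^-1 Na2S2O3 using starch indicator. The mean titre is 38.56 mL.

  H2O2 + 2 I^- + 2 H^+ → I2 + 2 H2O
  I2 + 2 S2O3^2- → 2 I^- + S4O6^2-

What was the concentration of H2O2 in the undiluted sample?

n(S2O3^2-) = 0.03856 × 0.09636 = 3.716 × 10^-3 mol
n(I2) = n(S2O3^2-)/2 = 1.858 × 10^-3 mol
n(H2O2) in the aliquot = 1.858 × 10^-3 mol (1:1 ratio)
[H2O2]_dilute = 1.858 × 10^-3 / 0.02514 = 0.07390 mol/L
[H2O2]_original = 0.07390 × 250.0/9.937 = 1.859 mol/L

1.859 mol/L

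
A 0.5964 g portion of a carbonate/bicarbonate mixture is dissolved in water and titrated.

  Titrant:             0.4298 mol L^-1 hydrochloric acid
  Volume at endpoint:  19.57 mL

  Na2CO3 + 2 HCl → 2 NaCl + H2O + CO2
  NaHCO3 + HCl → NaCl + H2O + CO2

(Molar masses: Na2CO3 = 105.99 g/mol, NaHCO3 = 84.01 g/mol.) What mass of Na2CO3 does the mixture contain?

0.1883 g

n(HCl) = 0.01957 × 0.4298 = 8.411 × 10^-3 mol
Let x = n(Na2CO3), y = n(NaHCO3).
Titrant: 2x + 1y = 8.411 × 10^-3;  mass: 105.99x + 84.01y = 0.5964
Solving, x = 1.777 × 10^-3 mol, y = 4.857 × 10^-3 mol
mass of Na2CO3 = 1.777 × 10^-3 × 105.99 = 0.1883 g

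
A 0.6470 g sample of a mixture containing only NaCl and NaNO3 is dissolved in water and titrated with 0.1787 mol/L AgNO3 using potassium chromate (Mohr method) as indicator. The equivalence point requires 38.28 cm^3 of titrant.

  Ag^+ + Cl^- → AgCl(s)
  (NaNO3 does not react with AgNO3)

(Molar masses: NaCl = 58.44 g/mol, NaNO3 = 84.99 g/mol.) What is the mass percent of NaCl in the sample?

n(AgNO3) = 0.03828 × 0.1787 = 6.841 × 10^-3 mol
Let x = n(NaCl), y = n(NaNO3).
Titrant: 1x = 6.841 × 10^-3;  mass: 58.44x + 84.99y = 0.6470
Solving, x = 6.841 × 10^-3 mol, y = 2.909 × 10^-3 mol
mass of NaCl = 6.841 × 10^-3 × 58.44 = 0.3998 g
% NaCl = 0.3998 / 0.6470 × 100 = 61.79 %

61.79 %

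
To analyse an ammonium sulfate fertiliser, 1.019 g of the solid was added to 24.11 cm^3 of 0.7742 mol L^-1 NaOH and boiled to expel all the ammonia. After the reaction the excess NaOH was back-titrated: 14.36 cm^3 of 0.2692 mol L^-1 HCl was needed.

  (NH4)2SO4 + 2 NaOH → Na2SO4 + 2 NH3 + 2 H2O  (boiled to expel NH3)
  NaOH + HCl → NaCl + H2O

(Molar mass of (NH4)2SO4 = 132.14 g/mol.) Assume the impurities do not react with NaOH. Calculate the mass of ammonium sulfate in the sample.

0.9779 g

n(NaOH) added = 0.02411 × 0.7742 = 0.01867 mol
n(HCl) used in back-titration = 0.01436 × 0.2692 = 3.866 × 10^-3 mol
n(NaOH) left over = 3.866 × 10^-3 mol (1:1 ratio)
n(NaOH) consumed by analyte = 0.01867 − 3.866 × 10^-3 = 0.01480 mol
From the 1:2 ratio, n((NH4)2SO4) = 1/2 × 0.01480 = 7.400 × 10^-3 mol
mass of (NH4)2SO4 = 7.400 × 10^-3 × 132.14 = 0.9779 g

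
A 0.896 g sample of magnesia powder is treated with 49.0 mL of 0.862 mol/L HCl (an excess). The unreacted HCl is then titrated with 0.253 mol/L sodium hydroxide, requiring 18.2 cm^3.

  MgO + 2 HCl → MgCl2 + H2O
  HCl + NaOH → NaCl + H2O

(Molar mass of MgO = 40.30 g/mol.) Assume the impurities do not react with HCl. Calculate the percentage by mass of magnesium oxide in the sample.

n(HCl) added = 0.0490 × 0.862 = 0.0422 mol
n(NaOH) used in back-titration = 0.0182 × 0.253 = 4.60 × 10^-3 mol
n(HCl) left over = 4.60 × 10^-3 mol (1:1 ratio)
n(HCl) consumed by analyte = 0.0422 − 4.60 × 10^-3 = 0.0376 mol
From the 1:2 ratio, n(MgO) = 1/2 × 0.0376 = 0.0188 mol
mass of MgO = 0.0188 × 40.30 = 0.758 g
% MgO = 0.758 / 0.896 × 100 = 84.6 %

84.6 %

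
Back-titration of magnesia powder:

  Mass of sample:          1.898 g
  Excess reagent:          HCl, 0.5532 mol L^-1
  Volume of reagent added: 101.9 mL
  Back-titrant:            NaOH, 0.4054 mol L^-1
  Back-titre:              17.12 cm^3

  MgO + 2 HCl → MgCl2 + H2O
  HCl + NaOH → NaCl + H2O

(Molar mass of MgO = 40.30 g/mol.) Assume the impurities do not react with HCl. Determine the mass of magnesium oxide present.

0.9960 g

n(HCl) added = 0.1019 × 0.5532 = 0.05637 mol
n(NaOH) used in back-titration = 0.01712 × 0.4054 = 6.940 × 10^-3 mol
n(HCl) left over = 6.940 × 10^-3 mol (1:1 ratio)
n(HCl) consumed by analyte = 0.05637 − 6.940 × 10^-3 = 0.04943 mol
From the 1:2 ratio, n(MgO) = 1/2 × 0.04943 = 0.02472 mol
mass of MgO = 0.02472 × 40.30 = 0.9960 g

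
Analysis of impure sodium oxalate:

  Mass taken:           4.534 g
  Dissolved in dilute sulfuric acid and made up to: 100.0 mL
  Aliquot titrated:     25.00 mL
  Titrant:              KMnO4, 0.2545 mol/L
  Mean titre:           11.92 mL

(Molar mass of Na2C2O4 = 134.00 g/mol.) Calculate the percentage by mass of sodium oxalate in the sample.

89.66 %

2 MnO4^- + 5 C2O4^2- + 16 H^+ → 2 Mn^2+ + 10 CO2 + 8 H2O
n(KMnO4) per titration = 0.01192 × 0.2545 = 3.034 × 10^-3 mol
From the 5:2 ratio, n(Na2C2O4) in each aliquot = 5/2 × 3.034 × 10^-3 = 7.584 × 10^-3 mol
n(Na2C2O4) in the whole flask = 7.584 × 10^-3 × 100.0/25.00 = 0.03034 mol
mass of Na2C2O4 = 0.03034 × 134.00 = 4.065 g
% Na2C2O4 = 4.065 / 4.534 × 100 = 89.66 %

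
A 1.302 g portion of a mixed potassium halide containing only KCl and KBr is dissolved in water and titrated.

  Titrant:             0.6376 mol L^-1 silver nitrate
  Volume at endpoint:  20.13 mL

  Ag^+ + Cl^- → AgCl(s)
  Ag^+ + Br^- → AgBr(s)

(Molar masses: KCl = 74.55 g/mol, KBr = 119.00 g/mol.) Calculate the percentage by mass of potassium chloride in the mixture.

n(AgNO3) = 0.02013 × 0.6376 = 0.01283 mol
Let x = n(KCl), y = n(KBr).
Titrant: 1x + 1y = 0.01283;  mass: 74.55x + 119.00y = 1.302
Solving, x = 5.070 × 10^-3 mol, y = 7.765 × 10^-3 mol
mass of KCl = 5.070 × 10^-3 × 74.55 = 0.3780 g
% KCl = 0.3780 / 1.302 × 100 = 29.03 %

29.03 %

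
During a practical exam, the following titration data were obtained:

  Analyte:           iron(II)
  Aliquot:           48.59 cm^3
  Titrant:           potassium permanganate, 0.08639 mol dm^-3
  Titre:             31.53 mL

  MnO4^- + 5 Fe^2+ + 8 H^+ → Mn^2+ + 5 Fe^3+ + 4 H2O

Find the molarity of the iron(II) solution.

n(KMnO4) = 0.03153 L × 0.08639 mol/L = 2.724 × 10^-3 mol
From the 5:1 mole ratio, n(Fe2+) = 5/1 × 2.724 × 10^-3 = 0.01362 mol
[Fe2+] = 0.01362 mol / 0.04859 L = 0.2803 mol/L

0.2803 mol/L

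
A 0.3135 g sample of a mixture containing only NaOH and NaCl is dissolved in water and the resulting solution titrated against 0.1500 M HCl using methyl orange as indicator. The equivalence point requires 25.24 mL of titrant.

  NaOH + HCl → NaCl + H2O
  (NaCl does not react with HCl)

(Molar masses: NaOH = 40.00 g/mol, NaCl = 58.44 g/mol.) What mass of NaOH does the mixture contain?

n(HCl) = 0.02524 × 0.1500 = 3.786 × 10^-3 mol
Let x = n(NaOH), y = n(NaCl).
Titrant: 1x = 3.786 × 10^-3;  mass: 40.00x + 58.44y = 0.3135
Solving, x = 3.786 × 10^-3 mol, y = 2.773 × 10^-3 mol
mass of NaOH = 3.786 × 10^-3 × 40.00 = 0.1514 g

0.1514 g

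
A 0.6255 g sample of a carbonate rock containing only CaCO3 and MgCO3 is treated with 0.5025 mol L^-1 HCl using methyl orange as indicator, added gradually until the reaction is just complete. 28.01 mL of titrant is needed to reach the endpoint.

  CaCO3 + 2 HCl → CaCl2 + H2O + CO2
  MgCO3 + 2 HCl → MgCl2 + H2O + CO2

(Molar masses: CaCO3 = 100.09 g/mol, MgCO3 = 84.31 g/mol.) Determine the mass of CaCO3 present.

n(HCl) = 0.02801 × 0.5025 = 0.01408 mol
Let x = n(CaCO3), y = n(MgCO3).
Titrant: 2x + 2y = 0.01408;  mass: 100.09x + 84.31y = 0.6255
Solving, x = 2.038 × 10^-3 mol, y = 4.999 × 10^-3 mol
mass of CaCO3 = 2.038 × 10^-3 × 100.09 = 0.2040 g

0.2040 g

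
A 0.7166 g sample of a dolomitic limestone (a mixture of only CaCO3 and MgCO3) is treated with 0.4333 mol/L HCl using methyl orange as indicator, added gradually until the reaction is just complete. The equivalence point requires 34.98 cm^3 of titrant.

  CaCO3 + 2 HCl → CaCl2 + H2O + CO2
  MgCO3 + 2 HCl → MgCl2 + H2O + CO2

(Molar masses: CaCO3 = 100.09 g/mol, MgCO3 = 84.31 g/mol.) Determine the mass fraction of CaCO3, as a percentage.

68.74 %

n(HCl) = 0.03498 × 0.4333 = 0.01516 mol
Let x = n(CaCO3), y = n(MgCO3).
Titrant: 2x + 2y = 0.01516;  mass: 100.09x + 84.31y = 0.7166
Solving, x = 4.922 × 10^-3 mol, y = 2.657 × 10^-3 mol
mass of CaCO3 = 4.922 × 10^-3 × 100.09 = 0.4926 g
% CaCO3 = 0.4926 / 0.7166 × 100 = 68.74 %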